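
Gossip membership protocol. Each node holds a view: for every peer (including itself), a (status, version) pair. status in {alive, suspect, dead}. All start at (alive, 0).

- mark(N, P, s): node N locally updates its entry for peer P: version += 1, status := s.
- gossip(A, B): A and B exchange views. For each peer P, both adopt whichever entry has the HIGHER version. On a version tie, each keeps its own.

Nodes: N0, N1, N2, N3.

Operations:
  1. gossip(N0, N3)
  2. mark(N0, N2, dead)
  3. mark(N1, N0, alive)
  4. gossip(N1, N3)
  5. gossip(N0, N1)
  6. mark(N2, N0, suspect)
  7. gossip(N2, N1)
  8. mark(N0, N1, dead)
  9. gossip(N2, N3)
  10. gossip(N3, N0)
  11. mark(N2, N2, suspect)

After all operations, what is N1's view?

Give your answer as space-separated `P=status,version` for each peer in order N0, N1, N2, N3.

Op 1: gossip N0<->N3 -> N0.N0=(alive,v0) N0.N1=(alive,v0) N0.N2=(alive,v0) N0.N3=(alive,v0) | N3.N0=(alive,v0) N3.N1=(alive,v0) N3.N2=(alive,v0) N3.N3=(alive,v0)
Op 2: N0 marks N2=dead -> (dead,v1)
Op 3: N1 marks N0=alive -> (alive,v1)
Op 4: gossip N1<->N3 -> N1.N0=(alive,v1) N1.N1=(alive,v0) N1.N2=(alive,v0) N1.N3=(alive,v0) | N3.N0=(alive,v1) N3.N1=(alive,v0) N3.N2=(alive,v0) N3.N3=(alive,v0)
Op 5: gossip N0<->N1 -> N0.N0=(alive,v1) N0.N1=(alive,v0) N0.N2=(dead,v1) N0.N3=(alive,v0) | N1.N0=(alive,v1) N1.N1=(alive,v0) N1.N2=(dead,v1) N1.N3=(alive,v0)
Op 6: N2 marks N0=suspect -> (suspect,v1)
Op 7: gossip N2<->N1 -> N2.N0=(suspect,v1) N2.N1=(alive,v0) N2.N2=(dead,v1) N2.N3=(alive,v0) | N1.N0=(alive,v1) N1.N1=(alive,v0) N1.N2=(dead,v1) N1.N3=(alive,v0)
Op 8: N0 marks N1=dead -> (dead,v1)
Op 9: gossip N2<->N3 -> N2.N0=(suspect,v1) N2.N1=(alive,v0) N2.N2=(dead,v1) N2.N3=(alive,v0) | N3.N0=(alive,v1) N3.N1=(alive,v0) N3.N2=(dead,v1) N3.N3=(alive,v0)
Op 10: gossip N3<->N0 -> N3.N0=(alive,v1) N3.N1=(dead,v1) N3.N2=(dead,v1) N3.N3=(alive,v0) | N0.N0=(alive,v1) N0.N1=(dead,v1) N0.N2=(dead,v1) N0.N3=(alive,v0)
Op 11: N2 marks N2=suspect -> (suspect,v2)

Answer: N0=alive,1 N1=alive,0 N2=dead,1 N3=alive,0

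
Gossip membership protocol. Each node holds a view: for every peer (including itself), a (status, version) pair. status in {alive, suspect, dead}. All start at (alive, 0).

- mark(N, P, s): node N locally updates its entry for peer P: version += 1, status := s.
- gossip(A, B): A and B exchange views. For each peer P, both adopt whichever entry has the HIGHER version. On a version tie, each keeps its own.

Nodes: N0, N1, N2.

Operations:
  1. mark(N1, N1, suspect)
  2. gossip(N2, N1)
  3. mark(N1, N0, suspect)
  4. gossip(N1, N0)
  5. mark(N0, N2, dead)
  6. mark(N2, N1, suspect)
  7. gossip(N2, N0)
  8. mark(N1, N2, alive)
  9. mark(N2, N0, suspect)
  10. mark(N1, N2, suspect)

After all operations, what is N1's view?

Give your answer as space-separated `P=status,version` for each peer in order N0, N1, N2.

Answer: N0=suspect,1 N1=suspect,1 N2=suspect,2

Derivation:
Op 1: N1 marks N1=suspect -> (suspect,v1)
Op 2: gossip N2<->N1 -> N2.N0=(alive,v0) N2.N1=(suspect,v1) N2.N2=(alive,v0) | N1.N0=(alive,v0) N1.N1=(suspect,v1) N1.N2=(alive,v0)
Op 3: N1 marks N0=suspect -> (suspect,v1)
Op 4: gossip N1<->N0 -> N1.N0=(suspect,v1) N1.N1=(suspect,v1) N1.N2=(alive,v0) | N0.N0=(suspect,v1) N0.N1=(suspect,v1) N0.N2=(alive,v0)
Op 5: N0 marks N2=dead -> (dead,v1)
Op 6: N2 marks N1=suspect -> (suspect,v2)
Op 7: gossip N2<->N0 -> N2.N0=(suspect,v1) N2.N1=(suspect,v2) N2.N2=(dead,v1) | N0.N0=(suspect,v1) N0.N1=(suspect,v2) N0.N2=(dead,v1)
Op 8: N1 marks N2=alive -> (alive,v1)
Op 9: N2 marks N0=suspect -> (suspect,v2)
Op 10: N1 marks N2=suspect -> (suspect,v2)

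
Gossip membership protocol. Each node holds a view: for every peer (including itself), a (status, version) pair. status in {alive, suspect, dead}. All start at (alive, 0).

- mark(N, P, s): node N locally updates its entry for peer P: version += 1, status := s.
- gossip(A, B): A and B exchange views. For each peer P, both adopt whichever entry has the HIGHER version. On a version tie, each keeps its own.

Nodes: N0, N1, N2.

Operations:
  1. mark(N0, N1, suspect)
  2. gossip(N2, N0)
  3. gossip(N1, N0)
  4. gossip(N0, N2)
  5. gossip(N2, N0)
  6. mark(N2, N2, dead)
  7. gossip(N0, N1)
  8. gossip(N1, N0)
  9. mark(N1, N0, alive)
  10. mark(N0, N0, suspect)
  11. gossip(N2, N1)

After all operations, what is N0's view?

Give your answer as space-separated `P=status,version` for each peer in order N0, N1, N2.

Op 1: N0 marks N1=suspect -> (suspect,v1)
Op 2: gossip N2<->N0 -> N2.N0=(alive,v0) N2.N1=(suspect,v1) N2.N2=(alive,v0) | N0.N0=(alive,v0) N0.N1=(suspect,v1) N0.N2=(alive,v0)
Op 3: gossip N1<->N0 -> N1.N0=(alive,v0) N1.N1=(suspect,v1) N1.N2=(alive,v0) | N0.N0=(alive,v0) N0.N1=(suspect,v1) N0.N2=(alive,v0)
Op 4: gossip N0<->N2 -> N0.N0=(alive,v0) N0.N1=(suspect,v1) N0.N2=(alive,v0) | N2.N0=(alive,v0) N2.N1=(suspect,v1) N2.N2=(alive,v0)
Op 5: gossip N2<->N0 -> N2.N0=(alive,v0) N2.N1=(suspect,v1) N2.N2=(alive,v0) | N0.N0=(alive,v0) N0.N1=(suspect,v1) N0.N2=(alive,v0)
Op 6: N2 marks N2=dead -> (dead,v1)
Op 7: gossip N0<->N1 -> N0.N0=(alive,v0) N0.N1=(suspect,v1) N0.N2=(alive,v0) | N1.N0=(alive,v0) N1.N1=(suspect,v1) N1.N2=(alive,v0)
Op 8: gossip N1<->N0 -> N1.N0=(alive,v0) N1.N1=(suspect,v1) N1.N2=(alive,v0) | N0.N0=(alive,v0) N0.N1=(suspect,v1) N0.N2=(alive,v0)
Op 9: N1 marks N0=alive -> (alive,v1)
Op 10: N0 marks N0=suspect -> (suspect,v1)
Op 11: gossip N2<->N1 -> N2.N0=(alive,v1) N2.N1=(suspect,v1) N2.N2=(dead,v1) | N1.N0=(alive,v1) N1.N1=(suspect,v1) N1.N2=(dead,v1)

Answer: N0=suspect,1 N1=suspect,1 N2=alive,0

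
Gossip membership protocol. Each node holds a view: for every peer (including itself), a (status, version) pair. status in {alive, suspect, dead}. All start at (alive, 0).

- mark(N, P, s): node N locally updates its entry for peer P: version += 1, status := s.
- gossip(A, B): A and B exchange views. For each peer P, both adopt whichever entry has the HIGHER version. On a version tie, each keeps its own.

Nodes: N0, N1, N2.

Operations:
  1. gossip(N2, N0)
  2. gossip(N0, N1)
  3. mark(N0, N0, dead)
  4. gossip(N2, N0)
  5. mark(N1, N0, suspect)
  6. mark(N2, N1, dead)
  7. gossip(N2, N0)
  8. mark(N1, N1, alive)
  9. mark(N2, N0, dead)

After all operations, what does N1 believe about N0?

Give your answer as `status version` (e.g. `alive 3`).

Answer: suspect 1

Derivation:
Op 1: gossip N2<->N0 -> N2.N0=(alive,v0) N2.N1=(alive,v0) N2.N2=(alive,v0) | N0.N0=(alive,v0) N0.N1=(alive,v0) N0.N2=(alive,v0)
Op 2: gossip N0<->N1 -> N0.N0=(alive,v0) N0.N1=(alive,v0) N0.N2=(alive,v0) | N1.N0=(alive,v0) N1.N1=(alive,v0) N1.N2=(alive,v0)
Op 3: N0 marks N0=dead -> (dead,v1)
Op 4: gossip N2<->N0 -> N2.N0=(dead,v1) N2.N1=(alive,v0) N2.N2=(alive,v0) | N0.N0=(dead,v1) N0.N1=(alive,v0) N0.N2=(alive,v0)
Op 5: N1 marks N0=suspect -> (suspect,v1)
Op 6: N2 marks N1=dead -> (dead,v1)
Op 7: gossip N2<->N0 -> N2.N0=(dead,v1) N2.N1=(dead,v1) N2.N2=(alive,v0) | N0.N0=(dead,v1) N0.N1=(dead,v1) N0.N2=(alive,v0)
Op 8: N1 marks N1=alive -> (alive,v1)
Op 9: N2 marks N0=dead -> (dead,v2)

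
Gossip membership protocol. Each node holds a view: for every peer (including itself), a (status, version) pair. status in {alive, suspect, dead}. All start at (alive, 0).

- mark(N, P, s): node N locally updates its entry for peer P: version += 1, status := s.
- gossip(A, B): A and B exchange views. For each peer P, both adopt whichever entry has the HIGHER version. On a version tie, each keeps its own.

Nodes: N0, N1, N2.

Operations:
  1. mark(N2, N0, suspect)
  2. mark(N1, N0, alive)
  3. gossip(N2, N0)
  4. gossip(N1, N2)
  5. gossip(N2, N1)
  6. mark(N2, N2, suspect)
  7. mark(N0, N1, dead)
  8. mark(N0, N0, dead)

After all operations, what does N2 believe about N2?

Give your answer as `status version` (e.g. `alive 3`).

Answer: suspect 1

Derivation:
Op 1: N2 marks N0=suspect -> (suspect,v1)
Op 2: N1 marks N0=alive -> (alive,v1)
Op 3: gossip N2<->N0 -> N2.N0=(suspect,v1) N2.N1=(alive,v0) N2.N2=(alive,v0) | N0.N0=(suspect,v1) N0.N1=(alive,v0) N0.N2=(alive,v0)
Op 4: gossip N1<->N2 -> N1.N0=(alive,v1) N1.N1=(alive,v0) N1.N2=(alive,v0) | N2.N0=(suspect,v1) N2.N1=(alive,v0) N2.N2=(alive,v0)
Op 5: gossip N2<->N1 -> N2.N0=(suspect,v1) N2.N1=(alive,v0) N2.N2=(alive,v0) | N1.N0=(alive,v1) N1.N1=(alive,v0) N1.N2=(alive,v0)
Op 6: N2 marks N2=suspect -> (suspect,v1)
Op 7: N0 marks N1=dead -> (dead,v1)
Op 8: N0 marks N0=dead -> (dead,v2)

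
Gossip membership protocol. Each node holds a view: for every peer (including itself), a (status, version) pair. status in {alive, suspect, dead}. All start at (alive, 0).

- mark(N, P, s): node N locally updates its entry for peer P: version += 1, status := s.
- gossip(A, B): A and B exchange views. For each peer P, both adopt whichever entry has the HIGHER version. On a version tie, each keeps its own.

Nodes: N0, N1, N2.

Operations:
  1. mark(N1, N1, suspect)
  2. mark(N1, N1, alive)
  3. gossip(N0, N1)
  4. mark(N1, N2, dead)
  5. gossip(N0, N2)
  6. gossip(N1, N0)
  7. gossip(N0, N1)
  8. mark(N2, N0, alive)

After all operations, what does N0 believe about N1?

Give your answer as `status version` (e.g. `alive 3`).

Op 1: N1 marks N1=suspect -> (suspect,v1)
Op 2: N1 marks N1=alive -> (alive,v2)
Op 3: gossip N0<->N1 -> N0.N0=(alive,v0) N0.N1=(alive,v2) N0.N2=(alive,v0) | N1.N0=(alive,v0) N1.N1=(alive,v2) N1.N2=(alive,v0)
Op 4: N1 marks N2=dead -> (dead,v1)
Op 5: gossip N0<->N2 -> N0.N0=(alive,v0) N0.N1=(alive,v2) N0.N2=(alive,v0) | N2.N0=(alive,v0) N2.N1=(alive,v2) N2.N2=(alive,v0)
Op 6: gossip N1<->N0 -> N1.N0=(alive,v0) N1.N1=(alive,v2) N1.N2=(dead,v1) | N0.N0=(alive,v0) N0.N1=(alive,v2) N0.N2=(dead,v1)
Op 7: gossip N0<->N1 -> N0.N0=(alive,v0) N0.N1=(alive,v2) N0.N2=(dead,v1) | N1.N0=(alive,v0) N1.N1=(alive,v2) N1.N2=(dead,v1)
Op 8: N2 marks N0=alive -> (alive,v1)

Answer: alive 2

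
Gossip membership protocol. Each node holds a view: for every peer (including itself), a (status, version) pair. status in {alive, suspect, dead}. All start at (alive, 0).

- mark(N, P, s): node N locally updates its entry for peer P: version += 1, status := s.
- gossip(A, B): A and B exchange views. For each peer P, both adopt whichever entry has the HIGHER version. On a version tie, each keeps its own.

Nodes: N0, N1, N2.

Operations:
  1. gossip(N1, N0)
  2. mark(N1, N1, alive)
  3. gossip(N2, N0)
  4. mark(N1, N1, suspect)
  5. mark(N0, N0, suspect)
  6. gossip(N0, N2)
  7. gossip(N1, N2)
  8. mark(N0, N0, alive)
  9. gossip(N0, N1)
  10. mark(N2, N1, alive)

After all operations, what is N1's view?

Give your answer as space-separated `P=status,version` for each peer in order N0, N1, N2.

Answer: N0=alive,2 N1=suspect,2 N2=alive,0

Derivation:
Op 1: gossip N1<->N0 -> N1.N0=(alive,v0) N1.N1=(alive,v0) N1.N2=(alive,v0) | N0.N0=(alive,v0) N0.N1=(alive,v0) N0.N2=(alive,v0)
Op 2: N1 marks N1=alive -> (alive,v1)
Op 3: gossip N2<->N0 -> N2.N0=(alive,v0) N2.N1=(alive,v0) N2.N2=(alive,v0) | N0.N0=(alive,v0) N0.N1=(alive,v0) N0.N2=(alive,v0)
Op 4: N1 marks N1=suspect -> (suspect,v2)
Op 5: N0 marks N0=suspect -> (suspect,v1)
Op 6: gossip N0<->N2 -> N0.N0=(suspect,v1) N0.N1=(alive,v0) N0.N2=(alive,v0) | N2.N0=(suspect,v1) N2.N1=(alive,v0) N2.N2=(alive,v0)
Op 7: gossip N1<->N2 -> N1.N0=(suspect,v1) N1.N1=(suspect,v2) N1.N2=(alive,v0) | N2.N0=(suspect,v1) N2.N1=(suspect,v2) N2.N2=(alive,v0)
Op 8: N0 marks N0=alive -> (alive,v2)
Op 9: gossip N0<->N1 -> N0.N0=(alive,v2) N0.N1=(suspect,v2) N0.N2=(alive,v0) | N1.N0=(alive,v2) N1.N1=(suspect,v2) N1.N2=(alive,v0)
Op 10: N2 marks N1=alive -> (alive,v3)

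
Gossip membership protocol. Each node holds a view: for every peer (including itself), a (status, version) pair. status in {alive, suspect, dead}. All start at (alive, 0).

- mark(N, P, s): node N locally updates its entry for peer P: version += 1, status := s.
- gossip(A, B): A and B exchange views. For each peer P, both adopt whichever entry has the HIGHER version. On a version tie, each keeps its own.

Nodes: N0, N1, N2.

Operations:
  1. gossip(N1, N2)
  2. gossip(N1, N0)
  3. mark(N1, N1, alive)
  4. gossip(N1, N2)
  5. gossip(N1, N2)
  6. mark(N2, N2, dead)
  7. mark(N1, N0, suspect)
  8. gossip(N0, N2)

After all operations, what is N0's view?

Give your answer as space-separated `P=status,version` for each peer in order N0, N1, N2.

Answer: N0=alive,0 N1=alive,1 N2=dead,1

Derivation:
Op 1: gossip N1<->N2 -> N1.N0=(alive,v0) N1.N1=(alive,v0) N1.N2=(alive,v0) | N2.N0=(alive,v0) N2.N1=(alive,v0) N2.N2=(alive,v0)
Op 2: gossip N1<->N0 -> N1.N0=(alive,v0) N1.N1=(alive,v0) N1.N2=(alive,v0) | N0.N0=(alive,v0) N0.N1=(alive,v0) N0.N2=(alive,v0)
Op 3: N1 marks N1=alive -> (alive,v1)
Op 4: gossip N1<->N2 -> N1.N0=(alive,v0) N1.N1=(alive,v1) N1.N2=(alive,v0) | N2.N0=(alive,v0) N2.N1=(alive,v1) N2.N2=(alive,v0)
Op 5: gossip N1<->N2 -> N1.N0=(alive,v0) N1.N1=(alive,v1) N1.N2=(alive,v0) | N2.N0=(alive,v0) N2.N1=(alive,v1) N2.N2=(alive,v0)
Op 6: N2 marks N2=dead -> (dead,v1)
Op 7: N1 marks N0=suspect -> (suspect,v1)
Op 8: gossip N0<->N2 -> N0.N0=(alive,v0) N0.N1=(alive,v1) N0.N2=(dead,v1) | N2.N0=(alive,v0) N2.N1=(alive,v1) N2.N2=(dead,v1)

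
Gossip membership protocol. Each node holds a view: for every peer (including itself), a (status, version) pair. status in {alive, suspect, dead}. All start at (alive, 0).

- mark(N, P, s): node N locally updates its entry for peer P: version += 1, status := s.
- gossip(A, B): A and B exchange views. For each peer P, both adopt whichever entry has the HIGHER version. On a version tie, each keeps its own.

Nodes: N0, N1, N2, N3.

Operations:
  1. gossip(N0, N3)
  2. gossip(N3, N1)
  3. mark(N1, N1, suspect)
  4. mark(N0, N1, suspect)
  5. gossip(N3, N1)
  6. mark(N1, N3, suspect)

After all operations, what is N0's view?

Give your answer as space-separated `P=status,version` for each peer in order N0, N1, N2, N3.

Answer: N0=alive,0 N1=suspect,1 N2=alive,0 N3=alive,0

Derivation:
Op 1: gossip N0<->N3 -> N0.N0=(alive,v0) N0.N1=(alive,v0) N0.N2=(alive,v0) N0.N3=(alive,v0) | N3.N0=(alive,v0) N3.N1=(alive,v0) N3.N2=(alive,v0) N3.N3=(alive,v0)
Op 2: gossip N3<->N1 -> N3.N0=(alive,v0) N3.N1=(alive,v0) N3.N2=(alive,v0) N3.N3=(alive,v0) | N1.N0=(alive,v0) N1.N1=(alive,v0) N1.N2=(alive,v0) N1.N3=(alive,v0)
Op 3: N1 marks N1=suspect -> (suspect,v1)
Op 4: N0 marks N1=suspect -> (suspect,v1)
Op 5: gossip N3<->N1 -> N3.N0=(alive,v0) N3.N1=(suspect,v1) N3.N2=(alive,v0) N3.N3=(alive,v0) | N1.N0=(alive,v0) N1.N1=(suspect,v1) N1.N2=(alive,v0) N1.N3=(alive,v0)
Op 6: N1 marks N3=suspect -> (suspect,v1)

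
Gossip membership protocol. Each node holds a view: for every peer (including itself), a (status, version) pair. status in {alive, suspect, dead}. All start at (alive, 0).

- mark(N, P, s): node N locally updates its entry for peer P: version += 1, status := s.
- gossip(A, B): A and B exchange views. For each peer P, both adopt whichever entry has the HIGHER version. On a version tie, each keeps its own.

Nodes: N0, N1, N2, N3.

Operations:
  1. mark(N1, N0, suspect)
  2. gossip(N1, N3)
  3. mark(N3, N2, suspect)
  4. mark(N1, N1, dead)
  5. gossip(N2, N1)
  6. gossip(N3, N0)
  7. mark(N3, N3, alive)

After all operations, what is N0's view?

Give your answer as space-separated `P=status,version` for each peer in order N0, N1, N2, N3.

Op 1: N1 marks N0=suspect -> (suspect,v1)
Op 2: gossip N1<->N3 -> N1.N0=(suspect,v1) N1.N1=(alive,v0) N1.N2=(alive,v0) N1.N3=(alive,v0) | N3.N0=(suspect,v1) N3.N1=(alive,v0) N3.N2=(alive,v0) N3.N3=(alive,v0)
Op 3: N3 marks N2=suspect -> (suspect,v1)
Op 4: N1 marks N1=dead -> (dead,v1)
Op 5: gossip N2<->N1 -> N2.N0=(suspect,v1) N2.N1=(dead,v1) N2.N2=(alive,v0) N2.N3=(alive,v0) | N1.N0=(suspect,v1) N1.N1=(dead,v1) N1.N2=(alive,v0) N1.N3=(alive,v0)
Op 6: gossip N3<->N0 -> N3.N0=(suspect,v1) N3.N1=(alive,v0) N3.N2=(suspect,v1) N3.N3=(alive,v0) | N0.N0=(suspect,v1) N0.N1=(alive,v0) N0.N2=(suspect,v1) N0.N3=(alive,v0)
Op 7: N3 marks N3=alive -> (alive,v1)

Answer: N0=suspect,1 N1=alive,0 N2=suspect,1 N3=alive,0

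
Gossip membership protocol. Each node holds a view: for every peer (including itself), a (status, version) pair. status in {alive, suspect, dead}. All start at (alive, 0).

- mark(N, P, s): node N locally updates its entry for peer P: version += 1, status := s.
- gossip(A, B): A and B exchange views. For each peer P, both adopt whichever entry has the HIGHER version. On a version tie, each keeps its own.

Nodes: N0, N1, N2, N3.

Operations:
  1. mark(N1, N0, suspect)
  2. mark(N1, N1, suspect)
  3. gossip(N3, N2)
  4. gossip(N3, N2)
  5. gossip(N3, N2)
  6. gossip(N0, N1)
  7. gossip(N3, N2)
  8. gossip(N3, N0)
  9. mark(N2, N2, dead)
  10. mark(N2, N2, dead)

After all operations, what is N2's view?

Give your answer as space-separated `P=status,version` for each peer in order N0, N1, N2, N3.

Op 1: N1 marks N0=suspect -> (suspect,v1)
Op 2: N1 marks N1=suspect -> (suspect,v1)
Op 3: gossip N3<->N2 -> N3.N0=(alive,v0) N3.N1=(alive,v0) N3.N2=(alive,v0) N3.N3=(alive,v0) | N2.N0=(alive,v0) N2.N1=(alive,v0) N2.N2=(alive,v0) N2.N3=(alive,v0)
Op 4: gossip N3<->N2 -> N3.N0=(alive,v0) N3.N1=(alive,v0) N3.N2=(alive,v0) N3.N3=(alive,v0) | N2.N0=(alive,v0) N2.N1=(alive,v0) N2.N2=(alive,v0) N2.N3=(alive,v0)
Op 5: gossip N3<->N2 -> N3.N0=(alive,v0) N3.N1=(alive,v0) N3.N2=(alive,v0) N3.N3=(alive,v0) | N2.N0=(alive,v0) N2.N1=(alive,v0) N2.N2=(alive,v0) N2.N3=(alive,v0)
Op 6: gossip N0<->N1 -> N0.N0=(suspect,v1) N0.N1=(suspect,v1) N0.N2=(alive,v0) N0.N3=(alive,v0) | N1.N0=(suspect,v1) N1.N1=(suspect,v1) N1.N2=(alive,v0) N1.N3=(alive,v0)
Op 7: gossip N3<->N2 -> N3.N0=(alive,v0) N3.N1=(alive,v0) N3.N2=(alive,v0) N3.N3=(alive,v0) | N2.N0=(alive,v0) N2.N1=(alive,v0) N2.N2=(alive,v0) N2.N3=(alive,v0)
Op 8: gossip N3<->N0 -> N3.N0=(suspect,v1) N3.N1=(suspect,v1) N3.N2=(alive,v0) N3.N3=(alive,v0) | N0.N0=(suspect,v1) N0.N1=(suspect,v1) N0.N2=(alive,v0) N0.N3=(alive,v0)
Op 9: N2 marks N2=dead -> (dead,v1)
Op 10: N2 marks N2=dead -> (dead,v2)

Answer: N0=alive,0 N1=alive,0 N2=dead,2 N3=alive,0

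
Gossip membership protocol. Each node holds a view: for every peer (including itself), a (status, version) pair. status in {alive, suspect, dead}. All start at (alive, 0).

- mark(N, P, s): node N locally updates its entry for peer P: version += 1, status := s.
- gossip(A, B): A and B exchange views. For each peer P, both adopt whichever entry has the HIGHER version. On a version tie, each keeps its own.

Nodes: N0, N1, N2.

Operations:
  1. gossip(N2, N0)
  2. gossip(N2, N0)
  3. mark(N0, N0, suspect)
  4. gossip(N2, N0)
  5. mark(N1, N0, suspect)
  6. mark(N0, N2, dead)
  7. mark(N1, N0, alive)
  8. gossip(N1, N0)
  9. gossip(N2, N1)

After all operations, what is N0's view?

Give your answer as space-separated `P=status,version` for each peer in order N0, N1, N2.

Op 1: gossip N2<->N0 -> N2.N0=(alive,v0) N2.N1=(alive,v0) N2.N2=(alive,v0) | N0.N0=(alive,v0) N0.N1=(alive,v0) N0.N2=(alive,v0)
Op 2: gossip N2<->N0 -> N2.N0=(alive,v0) N2.N1=(alive,v0) N2.N2=(alive,v0) | N0.N0=(alive,v0) N0.N1=(alive,v0) N0.N2=(alive,v0)
Op 3: N0 marks N0=suspect -> (suspect,v1)
Op 4: gossip N2<->N0 -> N2.N0=(suspect,v1) N2.N1=(alive,v0) N2.N2=(alive,v0) | N0.N0=(suspect,v1) N0.N1=(alive,v0) N0.N2=(alive,v0)
Op 5: N1 marks N0=suspect -> (suspect,v1)
Op 6: N0 marks N2=dead -> (dead,v1)
Op 7: N1 marks N0=alive -> (alive,v2)
Op 8: gossip N1<->N0 -> N1.N0=(alive,v2) N1.N1=(alive,v0) N1.N2=(dead,v1) | N0.N0=(alive,v2) N0.N1=(alive,v0) N0.N2=(dead,v1)
Op 9: gossip N2<->N1 -> N2.N0=(alive,v2) N2.N1=(alive,v0) N2.N2=(dead,v1) | N1.N0=(alive,v2) N1.N1=(alive,v0) N1.N2=(dead,v1)

Answer: N0=alive,2 N1=alive,0 N2=dead,1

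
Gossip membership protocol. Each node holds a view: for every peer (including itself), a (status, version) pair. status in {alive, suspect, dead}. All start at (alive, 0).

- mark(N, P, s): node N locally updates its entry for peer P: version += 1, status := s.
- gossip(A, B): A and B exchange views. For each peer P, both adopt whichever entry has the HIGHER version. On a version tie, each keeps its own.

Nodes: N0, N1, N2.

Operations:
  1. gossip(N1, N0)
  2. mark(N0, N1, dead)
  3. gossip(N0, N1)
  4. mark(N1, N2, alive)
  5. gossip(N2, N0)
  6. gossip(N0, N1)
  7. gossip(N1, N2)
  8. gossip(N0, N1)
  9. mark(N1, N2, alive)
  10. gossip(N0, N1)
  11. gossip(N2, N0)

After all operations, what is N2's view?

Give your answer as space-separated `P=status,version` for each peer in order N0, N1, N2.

Answer: N0=alive,0 N1=dead,1 N2=alive,2

Derivation:
Op 1: gossip N1<->N0 -> N1.N0=(alive,v0) N1.N1=(alive,v0) N1.N2=(alive,v0) | N0.N0=(alive,v0) N0.N1=(alive,v0) N0.N2=(alive,v0)
Op 2: N0 marks N1=dead -> (dead,v1)
Op 3: gossip N0<->N1 -> N0.N0=(alive,v0) N0.N1=(dead,v1) N0.N2=(alive,v0) | N1.N0=(alive,v0) N1.N1=(dead,v1) N1.N2=(alive,v0)
Op 4: N1 marks N2=alive -> (alive,v1)
Op 5: gossip N2<->N0 -> N2.N0=(alive,v0) N2.N1=(dead,v1) N2.N2=(alive,v0) | N0.N0=(alive,v0) N0.N1=(dead,v1) N0.N2=(alive,v0)
Op 6: gossip N0<->N1 -> N0.N0=(alive,v0) N0.N1=(dead,v1) N0.N2=(alive,v1) | N1.N0=(alive,v0) N1.N1=(dead,v1) N1.N2=(alive,v1)
Op 7: gossip N1<->N2 -> N1.N0=(alive,v0) N1.N1=(dead,v1) N1.N2=(alive,v1) | N2.N0=(alive,v0) N2.N1=(dead,v1) N2.N2=(alive,v1)
Op 8: gossip N0<->N1 -> N0.N0=(alive,v0) N0.N1=(dead,v1) N0.N2=(alive,v1) | N1.N0=(alive,v0) N1.N1=(dead,v1) N1.N2=(alive,v1)
Op 9: N1 marks N2=alive -> (alive,v2)
Op 10: gossip N0<->N1 -> N0.N0=(alive,v0) N0.N1=(dead,v1) N0.N2=(alive,v2) | N1.N0=(alive,v0) N1.N1=(dead,v1) N1.N2=(alive,v2)
Op 11: gossip N2<->N0 -> N2.N0=(alive,v0) N2.N1=(dead,v1) N2.N2=(alive,v2) | N0.N0=(alive,v0) N0.N1=(dead,v1) N0.N2=(alive,v2)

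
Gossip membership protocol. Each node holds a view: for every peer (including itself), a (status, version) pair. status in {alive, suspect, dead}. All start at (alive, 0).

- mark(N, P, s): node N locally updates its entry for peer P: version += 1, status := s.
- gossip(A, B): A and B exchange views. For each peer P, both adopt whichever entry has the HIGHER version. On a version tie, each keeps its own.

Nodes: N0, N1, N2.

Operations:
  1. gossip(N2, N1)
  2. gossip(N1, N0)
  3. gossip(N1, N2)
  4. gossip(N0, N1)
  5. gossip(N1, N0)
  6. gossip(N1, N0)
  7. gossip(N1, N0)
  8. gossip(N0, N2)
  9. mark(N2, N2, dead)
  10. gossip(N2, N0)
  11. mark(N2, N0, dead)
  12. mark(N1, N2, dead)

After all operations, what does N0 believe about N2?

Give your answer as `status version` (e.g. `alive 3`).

Answer: dead 1

Derivation:
Op 1: gossip N2<->N1 -> N2.N0=(alive,v0) N2.N1=(alive,v0) N2.N2=(alive,v0) | N1.N0=(alive,v0) N1.N1=(alive,v0) N1.N2=(alive,v0)
Op 2: gossip N1<->N0 -> N1.N0=(alive,v0) N1.N1=(alive,v0) N1.N2=(alive,v0) | N0.N0=(alive,v0) N0.N1=(alive,v0) N0.N2=(alive,v0)
Op 3: gossip N1<->N2 -> N1.N0=(alive,v0) N1.N1=(alive,v0) N1.N2=(alive,v0) | N2.N0=(alive,v0) N2.N1=(alive,v0) N2.N2=(alive,v0)
Op 4: gossip N0<->N1 -> N0.N0=(alive,v0) N0.N1=(alive,v0) N0.N2=(alive,v0) | N1.N0=(alive,v0) N1.N1=(alive,v0) N1.N2=(alive,v0)
Op 5: gossip N1<->N0 -> N1.N0=(alive,v0) N1.N1=(alive,v0) N1.N2=(alive,v0) | N0.N0=(alive,v0) N0.N1=(alive,v0) N0.N2=(alive,v0)
Op 6: gossip N1<->N0 -> N1.N0=(alive,v0) N1.N1=(alive,v0) N1.N2=(alive,v0) | N0.N0=(alive,v0) N0.N1=(alive,v0) N0.N2=(alive,v0)
Op 7: gossip N1<->N0 -> N1.N0=(alive,v0) N1.N1=(alive,v0) N1.N2=(alive,v0) | N0.N0=(alive,v0) N0.N1=(alive,v0) N0.N2=(alive,v0)
Op 8: gossip N0<->N2 -> N0.N0=(alive,v0) N0.N1=(alive,v0) N0.N2=(alive,v0) | N2.N0=(alive,v0) N2.N1=(alive,v0) N2.N2=(alive,v0)
Op 9: N2 marks N2=dead -> (dead,v1)
Op 10: gossip N2<->N0 -> N2.N0=(alive,v0) N2.N1=(alive,v0) N2.N2=(dead,v1) | N0.N0=(alive,v0) N0.N1=(alive,v0) N0.N2=(dead,v1)
Op 11: N2 marks N0=dead -> (dead,v1)
Op 12: N1 marks N2=dead -> (dead,v1)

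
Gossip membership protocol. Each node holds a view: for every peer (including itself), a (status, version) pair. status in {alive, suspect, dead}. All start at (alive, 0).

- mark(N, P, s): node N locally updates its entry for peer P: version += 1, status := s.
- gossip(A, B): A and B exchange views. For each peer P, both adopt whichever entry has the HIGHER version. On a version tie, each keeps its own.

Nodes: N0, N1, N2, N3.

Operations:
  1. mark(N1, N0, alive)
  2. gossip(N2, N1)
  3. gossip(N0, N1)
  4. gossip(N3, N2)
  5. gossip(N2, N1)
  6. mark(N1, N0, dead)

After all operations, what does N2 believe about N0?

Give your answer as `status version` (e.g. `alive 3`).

Op 1: N1 marks N0=alive -> (alive,v1)
Op 2: gossip N2<->N1 -> N2.N0=(alive,v1) N2.N1=(alive,v0) N2.N2=(alive,v0) N2.N3=(alive,v0) | N1.N0=(alive,v1) N1.N1=(alive,v0) N1.N2=(alive,v0) N1.N3=(alive,v0)
Op 3: gossip N0<->N1 -> N0.N0=(alive,v1) N0.N1=(alive,v0) N0.N2=(alive,v0) N0.N3=(alive,v0) | N1.N0=(alive,v1) N1.N1=(alive,v0) N1.N2=(alive,v0) N1.N3=(alive,v0)
Op 4: gossip N3<->N2 -> N3.N0=(alive,v1) N3.N1=(alive,v0) N3.N2=(alive,v0) N3.N3=(alive,v0) | N2.N0=(alive,v1) N2.N1=(alive,v0) N2.N2=(alive,v0) N2.N3=(alive,v0)
Op 5: gossip N2<->N1 -> N2.N0=(alive,v1) N2.N1=(alive,v0) N2.N2=(alive,v0) N2.N3=(alive,v0) | N1.N0=(alive,v1) N1.N1=(alive,v0) N1.N2=(alive,v0) N1.N3=(alive,v0)
Op 6: N1 marks N0=dead -> (dead,v2)

Answer: alive 1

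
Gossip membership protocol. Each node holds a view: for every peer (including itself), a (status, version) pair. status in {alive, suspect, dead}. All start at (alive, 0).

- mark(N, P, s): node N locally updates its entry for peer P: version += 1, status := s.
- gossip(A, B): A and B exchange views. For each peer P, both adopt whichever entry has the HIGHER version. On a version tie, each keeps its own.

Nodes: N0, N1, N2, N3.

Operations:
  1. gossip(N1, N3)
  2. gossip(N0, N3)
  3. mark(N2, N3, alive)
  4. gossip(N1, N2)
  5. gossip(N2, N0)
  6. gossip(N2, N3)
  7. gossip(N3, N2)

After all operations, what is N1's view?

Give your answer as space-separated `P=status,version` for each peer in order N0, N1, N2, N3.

Answer: N0=alive,0 N1=alive,0 N2=alive,0 N3=alive,1

Derivation:
Op 1: gossip N1<->N3 -> N1.N0=(alive,v0) N1.N1=(alive,v0) N1.N2=(alive,v0) N1.N3=(alive,v0) | N3.N0=(alive,v0) N3.N1=(alive,v0) N3.N2=(alive,v0) N3.N3=(alive,v0)
Op 2: gossip N0<->N3 -> N0.N0=(alive,v0) N0.N1=(alive,v0) N0.N2=(alive,v0) N0.N3=(alive,v0) | N3.N0=(alive,v0) N3.N1=(alive,v0) N3.N2=(alive,v0) N3.N3=(alive,v0)
Op 3: N2 marks N3=alive -> (alive,v1)
Op 4: gossip N1<->N2 -> N1.N0=(alive,v0) N1.N1=(alive,v0) N1.N2=(alive,v0) N1.N3=(alive,v1) | N2.N0=(alive,v0) N2.N1=(alive,v0) N2.N2=(alive,v0) N2.N3=(alive,v1)
Op 5: gossip N2<->N0 -> N2.N0=(alive,v0) N2.N1=(alive,v0) N2.N2=(alive,v0) N2.N3=(alive,v1) | N0.N0=(alive,v0) N0.N1=(alive,v0) N0.N2=(alive,v0) N0.N3=(alive,v1)
Op 6: gossip N2<->N3 -> N2.N0=(alive,v0) N2.N1=(alive,v0) N2.N2=(alive,v0) N2.N3=(alive,v1) | N3.N0=(alive,v0) N3.N1=(alive,v0) N3.N2=(alive,v0) N3.N3=(alive,v1)
Op 7: gossip N3<->N2 -> N3.N0=(alive,v0) N3.N1=(alive,v0) N3.N2=(alive,v0) N3.N3=(alive,v1) | N2.N0=(alive,v0) N2.N1=(alive,v0) N2.N2=(alive,v0) N2.N3=(alive,v1)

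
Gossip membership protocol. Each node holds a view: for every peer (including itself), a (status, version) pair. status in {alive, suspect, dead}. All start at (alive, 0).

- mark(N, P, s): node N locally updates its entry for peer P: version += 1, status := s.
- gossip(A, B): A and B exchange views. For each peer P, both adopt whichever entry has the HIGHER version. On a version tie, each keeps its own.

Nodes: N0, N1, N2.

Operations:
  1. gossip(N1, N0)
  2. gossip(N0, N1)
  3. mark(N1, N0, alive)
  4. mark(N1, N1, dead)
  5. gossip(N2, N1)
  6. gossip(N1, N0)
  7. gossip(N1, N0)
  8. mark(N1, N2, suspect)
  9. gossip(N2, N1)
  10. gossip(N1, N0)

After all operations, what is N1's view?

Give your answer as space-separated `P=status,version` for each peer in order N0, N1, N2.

Op 1: gossip N1<->N0 -> N1.N0=(alive,v0) N1.N1=(alive,v0) N1.N2=(alive,v0) | N0.N0=(alive,v0) N0.N1=(alive,v0) N0.N2=(alive,v0)
Op 2: gossip N0<->N1 -> N0.N0=(alive,v0) N0.N1=(alive,v0) N0.N2=(alive,v0) | N1.N0=(alive,v0) N1.N1=(alive,v0) N1.N2=(alive,v0)
Op 3: N1 marks N0=alive -> (alive,v1)
Op 4: N1 marks N1=dead -> (dead,v1)
Op 5: gossip N2<->N1 -> N2.N0=(alive,v1) N2.N1=(dead,v1) N2.N2=(alive,v0) | N1.N0=(alive,v1) N1.N1=(dead,v1) N1.N2=(alive,v0)
Op 6: gossip N1<->N0 -> N1.N0=(alive,v1) N1.N1=(dead,v1) N1.N2=(alive,v0) | N0.N0=(alive,v1) N0.N1=(dead,v1) N0.N2=(alive,v0)
Op 7: gossip N1<->N0 -> N1.N0=(alive,v1) N1.N1=(dead,v1) N1.N2=(alive,v0) | N0.N0=(alive,v1) N0.N1=(dead,v1) N0.N2=(alive,v0)
Op 8: N1 marks N2=suspect -> (suspect,v1)
Op 9: gossip N2<->N1 -> N2.N0=(alive,v1) N2.N1=(dead,v1) N2.N2=(suspect,v1) | N1.N0=(alive,v1) N1.N1=(dead,v1) N1.N2=(suspect,v1)
Op 10: gossip N1<->N0 -> N1.N0=(alive,v1) N1.N1=(dead,v1) N1.N2=(suspect,v1) | N0.N0=(alive,v1) N0.N1=(dead,v1) N0.N2=(suspect,v1)

Answer: N0=alive,1 N1=dead,1 N2=suspect,1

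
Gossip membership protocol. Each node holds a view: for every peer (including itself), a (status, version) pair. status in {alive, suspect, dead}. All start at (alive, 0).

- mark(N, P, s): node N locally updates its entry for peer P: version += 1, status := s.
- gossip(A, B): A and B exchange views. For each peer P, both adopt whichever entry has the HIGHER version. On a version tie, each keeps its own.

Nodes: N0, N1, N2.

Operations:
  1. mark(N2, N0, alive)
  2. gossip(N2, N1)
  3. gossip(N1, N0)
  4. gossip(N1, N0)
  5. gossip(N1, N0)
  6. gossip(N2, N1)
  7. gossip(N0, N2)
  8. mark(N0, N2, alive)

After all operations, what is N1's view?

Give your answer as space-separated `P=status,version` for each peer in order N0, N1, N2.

Op 1: N2 marks N0=alive -> (alive,v1)
Op 2: gossip N2<->N1 -> N2.N0=(alive,v1) N2.N1=(alive,v0) N2.N2=(alive,v0) | N1.N0=(alive,v1) N1.N1=(alive,v0) N1.N2=(alive,v0)
Op 3: gossip N1<->N0 -> N1.N0=(alive,v1) N1.N1=(alive,v0) N1.N2=(alive,v0) | N0.N0=(alive,v1) N0.N1=(alive,v0) N0.N2=(alive,v0)
Op 4: gossip N1<->N0 -> N1.N0=(alive,v1) N1.N1=(alive,v0) N1.N2=(alive,v0) | N0.N0=(alive,v1) N0.N1=(alive,v0) N0.N2=(alive,v0)
Op 5: gossip N1<->N0 -> N1.N0=(alive,v1) N1.N1=(alive,v0) N1.N2=(alive,v0) | N0.N0=(alive,v1) N0.N1=(alive,v0) N0.N2=(alive,v0)
Op 6: gossip N2<->N1 -> N2.N0=(alive,v1) N2.N1=(alive,v0) N2.N2=(alive,v0) | N1.N0=(alive,v1) N1.N1=(alive,v0) N1.N2=(alive,v0)
Op 7: gossip N0<->N2 -> N0.N0=(alive,v1) N0.N1=(alive,v0) N0.N2=(alive,v0) | N2.N0=(alive,v1) N2.N1=(alive,v0) N2.N2=(alive,v0)
Op 8: N0 marks N2=alive -> (alive,v1)

Answer: N0=alive,1 N1=alive,0 N2=alive,0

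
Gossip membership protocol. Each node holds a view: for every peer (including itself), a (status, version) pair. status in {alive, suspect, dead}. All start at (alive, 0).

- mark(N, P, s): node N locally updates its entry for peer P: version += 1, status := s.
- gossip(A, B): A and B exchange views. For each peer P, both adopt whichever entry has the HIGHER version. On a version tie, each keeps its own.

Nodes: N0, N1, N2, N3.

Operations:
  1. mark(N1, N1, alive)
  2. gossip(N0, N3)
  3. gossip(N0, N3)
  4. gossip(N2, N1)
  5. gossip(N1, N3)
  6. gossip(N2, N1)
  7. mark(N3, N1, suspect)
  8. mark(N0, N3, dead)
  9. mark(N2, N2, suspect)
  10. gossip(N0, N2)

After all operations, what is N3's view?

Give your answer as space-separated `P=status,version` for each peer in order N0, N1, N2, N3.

Op 1: N1 marks N1=alive -> (alive,v1)
Op 2: gossip N0<->N3 -> N0.N0=(alive,v0) N0.N1=(alive,v0) N0.N2=(alive,v0) N0.N3=(alive,v0) | N3.N0=(alive,v0) N3.N1=(alive,v0) N3.N2=(alive,v0) N3.N3=(alive,v0)
Op 3: gossip N0<->N3 -> N0.N0=(alive,v0) N0.N1=(alive,v0) N0.N2=(alive,v0) N0.N3=(alive,v0) | N3.N0=(alive,v0) N3.N1=(alive,v0) N3.N2=(alive,v0) N3.N3=(alive,v0)
Op 4: gossip N2<->N1 -> N2.N0=(alive,v0) N2.N1=(alive,v1) N2.N2=(alive,v0) N2.N3=(alive,v0) | N1.N0=(alive,v0) N1.N1=(alive,v1) N1.N2=(alive,v0) N1.N3=(alive,v0)
Op 5: gossip N1<->N3 -> N1.N0=(alive,v0) N1.N1=(alive,v1) N1.N2=(alive,v0) N1.N3=(alive,v0) | N3.N0=(alive,v0) N3.N1=(alive,v1) N3.N2=(alive,v0) N3.N3=(alive,v0)
Op 6: gossip N2<->N1 -> N2.N0=(alive,v0) N2.N1=(alive,v1) N2.N2=(alive,v0) N2.N3=(alive,v0) | N1.N0=(alive,v0) N1.N1=(alive,v1) N1.N2=(alive,v0) N1.N3=(alive,v0)
Op 7: N3 marks N1=suspect -> (suspect,v2)
Op 8: N0 marks N3=dead -> (dead,v1)
Op 9: N2 marks N2=suspect -> (suspect,v1)
Op 10: gossip N0<->N2 -> N0.N0=(alive,v0) N0.N1=(alive,v1) N0.N2=(suspect,v1) N0.N3=(dead,v1) | N2.N0=(alive,v0) N2.N1=(alive,v1) N2.N2=(suspect,v1) N2.N3=(dead,v1)

Answer: N0=alive,0 N1=suspect,2 N2=alive,0 N3=alive,0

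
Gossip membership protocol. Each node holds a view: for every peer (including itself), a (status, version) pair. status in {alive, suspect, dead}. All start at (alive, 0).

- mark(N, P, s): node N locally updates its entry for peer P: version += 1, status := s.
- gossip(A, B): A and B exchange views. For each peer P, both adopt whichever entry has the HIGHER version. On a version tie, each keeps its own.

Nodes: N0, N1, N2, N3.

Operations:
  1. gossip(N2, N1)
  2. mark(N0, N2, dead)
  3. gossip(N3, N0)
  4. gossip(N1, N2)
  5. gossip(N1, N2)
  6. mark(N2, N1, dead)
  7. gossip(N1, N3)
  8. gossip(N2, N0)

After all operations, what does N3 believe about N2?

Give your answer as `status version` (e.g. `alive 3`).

Answer: dead 1

Derivation:
Op 1: gossip N2<->N1 -> N2.N0=(alive,v0) N2.N1=(alive,v0) N2.N2=(alive,v0) N2.N3=(alive,v0) | N1.N0=(alive,v0) N1.N1=(alive,v0) N1.N2=(alive,v0) N1.N3=(alive,v0)
Op 2: N0 marks N2=dead -> (dead,v1)
Op 3: gossip N3<->N0 -> N3.N0=(alive,v0) N3.N1=(alive,v0) N3.N2=(dead,v1) N3.N3=(alive,v0) | N0.N0=(alive,v0) N0.N1=(alive,v0) N0.N2=(dead,v1) N0.N3=(alive,v0)
Op 4: gossip N1<->N2 -> N1.N0=(alive,v0) N1.N1=(alive,v0) N1.N2=(alive,v0) N1.N3=(alive,v0) | N2.N0=(alive,v0) N2.N1=(alive,v0) N2.N2=(alive,v0) N2.N3=(alive,v0)
Op 5: gossip N1<->N2 -> N1.N0=(alive,v0) N1.N1=(alive,v0) N1.N2=(alive,v0) N1.N3=(alive,v0) | N2.N0=(alive,v0) N2.N1=(alive,v0) N2.N2=(alive,v0) N2.N3=(alive,v0)
Op 6: N2 marks N1=dead -> (dead,v1)
Op 7: gossip N1<->N3 -> N1.N0=(alive,v0) N1.N1=(alive,v0) N1.N2=(dead,v1) N1.N3=(alive,v0) | N3.N0=(alive,v0) N3.N1=(alive,v0) N3.N2=(dead,v1) N3.N3=(alive,v0)
Op 8: gossip N2<->N0 -> N2.N0=(alive,v0) N2.N1=(dead,v1) N2.N2=(dead,v1) N2.N3=(alive,v0) | N0.N0=(alive,v0) N0.N1=(dead,v1) N0.N2=(dead,v1) N0.N3=(alive,v0)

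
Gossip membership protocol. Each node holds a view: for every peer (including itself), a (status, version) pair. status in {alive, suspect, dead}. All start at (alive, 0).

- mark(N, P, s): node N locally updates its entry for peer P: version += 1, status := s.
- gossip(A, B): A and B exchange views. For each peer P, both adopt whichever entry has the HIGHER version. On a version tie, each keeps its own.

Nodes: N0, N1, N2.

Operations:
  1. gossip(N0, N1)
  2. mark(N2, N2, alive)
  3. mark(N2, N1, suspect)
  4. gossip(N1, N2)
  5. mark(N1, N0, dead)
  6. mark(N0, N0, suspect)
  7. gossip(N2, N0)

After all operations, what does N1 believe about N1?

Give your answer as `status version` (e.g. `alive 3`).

Op 1: gossip N0<->N1 -> N0.N0=(alive,v0) N0.N1=(alive,v0) N0.N2=(alive,v0) | N1.N0=(alive,v0) N1.N1=(alive,v0) N1.N2=(alive,v0)
Op 2: N2 marks N2=alive -> (alive,v1)
Op 3: N2 marks N1=suspect -> (suspect,v1)
Op 4: gossip N1<->N2 -> N1.N0=(alive,v0) N1.N1=(suspect,v1) N1.N2=(alive,v1) | N2.N0=(alive,v0) N2.N1=(suspect,v1) N2.N2=(alive,v1)
Op 5: N1 marks N0=dead -> (dead,v1)
Op 6: N0 marks N0=suspect -> (suspect,v1)
Op 7: gossip N2<->N0 -> N2.N0=(suspect,v1) N2.N1=(suspect,v1) N2.N2=(alive,v1) | N0.N0=(suspect,v1) N0.N1=(suspect,v1) N0.N2=(alive,v1)

Answer: suspect 1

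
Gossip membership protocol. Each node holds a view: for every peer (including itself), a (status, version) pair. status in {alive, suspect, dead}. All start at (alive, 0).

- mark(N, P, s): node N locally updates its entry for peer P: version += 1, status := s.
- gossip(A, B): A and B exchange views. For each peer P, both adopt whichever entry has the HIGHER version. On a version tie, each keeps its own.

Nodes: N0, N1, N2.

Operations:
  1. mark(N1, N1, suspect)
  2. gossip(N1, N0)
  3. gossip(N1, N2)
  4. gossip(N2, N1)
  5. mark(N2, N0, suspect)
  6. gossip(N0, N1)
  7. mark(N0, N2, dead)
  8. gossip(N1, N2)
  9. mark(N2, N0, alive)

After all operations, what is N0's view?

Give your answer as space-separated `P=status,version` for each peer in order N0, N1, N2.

Answer: N0=alive,0 N1=suspect,1 N2=dead,1

Derivation:
Op 1: N1 marks N1=suspect -> (suspect,v1)
Op 2: gossip N1<->N0 -> N1.N0=(alive,v0) N1.N1=(suspect,v1) N1.N2=(alive,v0) | N0.N0=(alive,v0) N0.N1=(suspect,v1) N0.N2=(alive,v0)
Op 3: gossip N1<->N2 -> N1.N0=(alive,v0) N1.N1=(suspect,v1) N1.N2=(alive,v0) | N2.N0=(alive,v0) N2.N1=(suspect,v1) N2.N2=(alive,v0)
Op 4: gossip N2<->N1 -> N2.N0=(alive,v0) N2.N1=(suspect,v1) N2.N2=(alive,v0) | N1.N0=(alive,v0) N1.N1=(suspect,v1) N1.N2=(alive,v0)
Op 5: N2 marks N0=suspect -> (suspect,v1)
Op 6: gossip N0<->N1 -> N0.N0=(alive,v0) N0.N1=(suspect,v1) N0.N2=(alive,v0) | N1.N0=(alive,v0) N1.N1=(suspect,v1) N1.N2=(alive,v0)
Op 7: N0 marks N2=dead -> (dead,v1)
Op 8: gossip N1<->N2 -> N1.N0=(suspect,v1) N1.N1=(suspect,v1) N1.N2=(alive,v0) | N2.N0=(suspect,v1) N2.N1=(suspect,v1) N2.N2=(alive,v0)
Op 9: N2 marks N0=alive -> (alive,v2)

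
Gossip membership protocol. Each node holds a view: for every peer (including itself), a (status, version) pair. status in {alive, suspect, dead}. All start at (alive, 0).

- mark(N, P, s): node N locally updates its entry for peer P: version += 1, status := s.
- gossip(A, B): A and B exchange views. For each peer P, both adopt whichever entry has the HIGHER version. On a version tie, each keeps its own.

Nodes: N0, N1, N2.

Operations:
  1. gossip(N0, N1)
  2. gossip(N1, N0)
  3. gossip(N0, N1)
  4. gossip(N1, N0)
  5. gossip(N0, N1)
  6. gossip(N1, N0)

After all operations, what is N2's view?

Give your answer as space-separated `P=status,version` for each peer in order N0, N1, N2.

Op 1: gossip N0<->N1 -> N0.N0=(alive,v0) N0.N1=(alive,v0) N0.N2=(alive,v0) | N1.N0=(alive,v0) N1.N1=(alive,v0) N1.N2=(alive,v0)
Op 2: gossip N1<->N0 -> N1.N0=(alive,v0) N1.N1=(alive,v0) N1.N2=(alive,v0) | N0.N0=(alive,v0) N0.N1=(alive,v0) N0.N2=(alive,v0)
Op 3: gossip N0<->N1 -> N0.N0=(alive,v0) N0.N1=(alive,v0) N0.N2=(alive,v0) | N1.N0=(alive,v0) N1.N1=(alive,v0) N1.N2=(alive,v0)
Op 4: gossip N1<->N0 -> N1.N0=(alive,v0) N1.N1=(alive,v0) N1.N2=(alive,v0) | N0.N0=(alive,v0) N0.N1=(alive,v0) N0.N2=(alive,v0)
Op 5: gossip N0<->N1 -> N0.N0=(alive,v0) N0.N1=(alive,v0) N0.N2=(alive,v0) | N1.N0=(alive,v0) N1.N1=(alive,v0) N1.N2=(alive,v0)
Op 6: gossip N1<->N0 -> N1.N0=(alive,v0) N1.N1=(alive,v0) N1.N2=(alive,v0) | N0.N0=(alive,v0) N0.N1=(alive,v0) N0.N2=(alive,v0)

Answer: N0=alive,0 N1=alive,0 N2=alive,0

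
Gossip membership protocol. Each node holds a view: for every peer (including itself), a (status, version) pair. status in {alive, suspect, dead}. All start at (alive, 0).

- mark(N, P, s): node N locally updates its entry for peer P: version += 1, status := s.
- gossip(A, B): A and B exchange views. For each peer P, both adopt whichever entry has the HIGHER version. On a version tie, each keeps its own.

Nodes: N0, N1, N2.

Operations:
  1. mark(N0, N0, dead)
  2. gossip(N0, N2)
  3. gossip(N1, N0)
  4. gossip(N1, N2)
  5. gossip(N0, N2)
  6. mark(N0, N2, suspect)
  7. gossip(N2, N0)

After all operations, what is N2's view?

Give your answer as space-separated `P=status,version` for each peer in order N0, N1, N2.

Op 1: N0 marks N0=dead -> (dead,v1)
Op 2: gossip N0<->N2 -> N0.N0=(dead,v1) N0.N1=(alive,v0) N0.N2=(alive,v0) | N2.N0=(dead,v1) N2.N1=(alive,v0) N2.N2=(alive,v0)
Op 3: gossip N1<->N0 -> N1.N0=(dead,v1) N1.N1=(alive,v0) N1.N2=(alive,v0) | N0.N0=(dead,v1) N0.N1=(alive,v0) N0.N2=(alive,v0)
Op 4: gossip N1<->N2 -> N1.N0=(dead,v1) N1.N1=(alive,v0) N1.N2=(alive,v0) | N2.N0=(dead,v1) N2.N1=(alive,v0) N2.N2=(alive,v0)
Op 5: gossip N0<->N2 -> N0.N0=(dead,v1) N0.N1=(alive,v0) N0.N2=(alive,v0) | N2.N0=(dead,v1) N2.N1=(alive,v0) N2.N2=(alive,v0)
Op 6: N0 marks N2=suspect -> (suspect,v1)
Op 7: gossip N2<->N0 -> N2.N0=(dead,v1) N2.N1=(alive,v0) N2.N2=(suspect,v1) | N0.N0=(dead,v1) N0.N1=(alive,v0) N0.N2=(suspect,v1)

Answer: N0=dead,1 N1=alive,0 N2=suspect,1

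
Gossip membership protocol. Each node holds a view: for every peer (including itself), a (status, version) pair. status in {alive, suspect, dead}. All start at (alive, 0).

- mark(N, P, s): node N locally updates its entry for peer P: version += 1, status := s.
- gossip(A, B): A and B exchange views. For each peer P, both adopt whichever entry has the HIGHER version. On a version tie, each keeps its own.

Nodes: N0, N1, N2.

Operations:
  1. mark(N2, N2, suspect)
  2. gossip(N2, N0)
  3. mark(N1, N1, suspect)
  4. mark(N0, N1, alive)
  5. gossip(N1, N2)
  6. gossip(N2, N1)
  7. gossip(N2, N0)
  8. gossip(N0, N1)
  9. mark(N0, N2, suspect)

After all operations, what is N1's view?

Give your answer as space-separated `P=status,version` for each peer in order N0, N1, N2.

Answer: N0=alive,0 N1=suspect,1 N2=suspect,1

Derivation:
Op 1: N2 marks N2=suspect -> (suspect,v1)
Op 2: gossip N2<->N0 -> N2.N0=(alive,v0) N2.N1=(alive,v0) N2.N2=(suspect,v1) | N0.N0=(alive,v0) N0.N1=(alive,v0) N0.N2=(suspect,v1)
Op 3: N1 marks N1=suspect -> (suspect,v1)
Op 4: N0 marks N1=alive -> (alive,v1)
Op 5: gossip N1<->N2 -> N1.N0=(alive,v0) N1.N1=(suspect,v1) N1.N2=(suspect,v1) | N2.N0=(alive,v0) N2.N1=(suspect,v1) N2.N2=(suspect,v1)
Op 6: gossip N2<->N1 -> N2.N0=(alive,v0) N2.N1=(suspect,v1) N2.N2=(suspect,v1) | N1.N0=(alive,v0) N1.N1=(suspect,v1) N1.N2=(suspect,v1)
Op 7: gossip N2<->N0 -> N2.N0=(alive,v0) N2.N1=(suspect,v1) N2.N2=(suspect,v1) | N0.N0=(alive,v0) N0.N1=(alive,v1) N0.N2=(suspect,v1)
Op 8: gossip N0<->N1 -> N0.N0=(alive,v0) N0.N1=(alive,v1) N0.N2=(suspect,v1) | N1.N0=(alive,v0) N1.N1=(suspect,v1) N1.N2=(suspect,v1)
Op 9: N0 marks N2=suspect -> (suspect,v2)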